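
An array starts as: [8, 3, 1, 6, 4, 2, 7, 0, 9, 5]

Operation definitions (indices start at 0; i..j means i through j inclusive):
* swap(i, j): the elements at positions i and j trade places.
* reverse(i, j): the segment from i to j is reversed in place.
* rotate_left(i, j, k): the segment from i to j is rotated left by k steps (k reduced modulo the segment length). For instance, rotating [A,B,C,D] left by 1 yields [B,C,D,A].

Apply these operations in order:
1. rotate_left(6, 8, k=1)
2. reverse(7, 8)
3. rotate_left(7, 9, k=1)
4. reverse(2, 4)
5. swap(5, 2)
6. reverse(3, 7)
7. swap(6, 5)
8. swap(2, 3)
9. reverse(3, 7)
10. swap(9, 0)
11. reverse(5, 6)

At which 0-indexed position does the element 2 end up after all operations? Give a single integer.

Answer: 7

Derivation:
After 1 (rotate_left(6, 8, k=1)): [8, 3, 1, 6, 4, 2, 0, 9, 7, 5]
After 2 (reverse(7, 8)): [8, 3, 1, 6, 4, 2, 0, 7, 9, 5]
After 3 (rotate_left(7, 9, k=1)): [8, 3, 1, 6, 4, 2, 0, 9, 5, 7]
After 4 (reverse(2, 4)): [8, 3, 4, 6, 1, 2, 0, 9, 5, 7]
After 5 (swap(5, 2)): [8, 3, 2, 6, 1, 4, 0, 9, 5, 7]
After 6 (reverse(3, 7)): [8, 3, 2, 9, 0, 4, 1, 6, 5, 7]
After 7 (swap(6, 5)): [8, 3, 2, 9, 0, 1, 4, 6, 5, 7]
After 8 (swap(2, 3)): [8, 3, 9, 2, 0, 1, 4, 6, 5, 7]
After 9 (reverse(3, 7)): [8, 3, 9, 6, 4, 1, 0, 2, 5, 7]
After 10 (swap(9, 0)): [7, 3, 9, 6, 4, 1, 0, 2, 5, 8]
After 11 (reverse(5, 6)): [7, 3, 9, 6, 4, 0, 1, 2, 5, 8]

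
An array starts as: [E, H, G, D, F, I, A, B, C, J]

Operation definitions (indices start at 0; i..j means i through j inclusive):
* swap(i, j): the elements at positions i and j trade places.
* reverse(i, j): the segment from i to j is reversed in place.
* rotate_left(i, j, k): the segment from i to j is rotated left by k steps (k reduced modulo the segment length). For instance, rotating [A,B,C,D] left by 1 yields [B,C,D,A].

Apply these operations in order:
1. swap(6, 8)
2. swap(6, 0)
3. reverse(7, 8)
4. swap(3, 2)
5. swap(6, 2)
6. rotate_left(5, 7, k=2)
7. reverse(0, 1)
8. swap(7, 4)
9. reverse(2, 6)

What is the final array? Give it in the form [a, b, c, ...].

After 1 (swap(6, 8)): [E, H, G, D, F, I, C, B, A, J]
After 2 (swap(6, 0)): [C, H, G, D, F, I, E, B, A, J]
After 3 (reverse(7, 8)): [C, H, G, D, F, I, E, A, B, J]
After 4 (swap(3, 2)): [C, H, D, G, F, I, E, A, B, J]
After 5 (swap(6, 2)): [C, H, E, G, F, I, D, A, B, J]
After 6 (rotate_left(5, 7, k=2)): [C, H, E, G, F, A, I, D, B, J]
After 7 (reverse(0, 1)): [H, C, E, G, F, A, I, D, B, J]
After 8 (swap(7, 4)): [H, C, E, G, D, A, I, F, B, J]
After 9 (reverse(2, 6)): [H, C, I, A, D, G, E, F, B, J]

Answer: [H, C, I, A, D, G, E, F, B, J]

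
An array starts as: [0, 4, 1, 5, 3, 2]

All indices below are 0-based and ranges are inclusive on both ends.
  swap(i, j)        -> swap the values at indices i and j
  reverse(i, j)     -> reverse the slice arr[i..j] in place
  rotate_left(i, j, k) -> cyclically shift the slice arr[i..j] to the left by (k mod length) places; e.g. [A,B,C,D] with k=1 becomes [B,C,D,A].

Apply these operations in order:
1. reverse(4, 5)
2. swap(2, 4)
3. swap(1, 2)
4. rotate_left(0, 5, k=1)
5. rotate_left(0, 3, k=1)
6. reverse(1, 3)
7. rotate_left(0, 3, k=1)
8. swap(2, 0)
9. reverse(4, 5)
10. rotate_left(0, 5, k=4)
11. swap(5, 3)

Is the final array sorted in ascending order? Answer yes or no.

Answer: no

Derivation:
After 1 (reverse(4, 5)): [0, 4, 1, 5, 2, 3]
After 2 (swap(2, 4)): [0, 4, 2, 5, 1, 3]
After 3 (swap(1, 2)): [0, 2, 4, 5, 1, 3]
After 4 (rotate_left(0, 5, k=1)): [2, 4, 5, 1, 3, 0]
After 5 (rotate_left(0, 3, k=1)): [4, 5, 1, 2, 3, 0]
After 6 (reverse(1, 3)): [4, 2, 1, 5, 3, 0]
After 7 (rotate_left(0, 3, k=1)): [2, 1, 5, 4, 3, 0]
After 8 (swap(2, 0)): [5, 1, 2, 4, 3, 0]
After 9 (reverse(4, 5)): [5, 1, 2, 4, 0, 3]
After 10 (rotate_left(0, 5, k=4)): [0, 3, 5, 1, 2, 4]
After 11 (swap(5, 3)): [0, 3, 5, 4, 2, 1]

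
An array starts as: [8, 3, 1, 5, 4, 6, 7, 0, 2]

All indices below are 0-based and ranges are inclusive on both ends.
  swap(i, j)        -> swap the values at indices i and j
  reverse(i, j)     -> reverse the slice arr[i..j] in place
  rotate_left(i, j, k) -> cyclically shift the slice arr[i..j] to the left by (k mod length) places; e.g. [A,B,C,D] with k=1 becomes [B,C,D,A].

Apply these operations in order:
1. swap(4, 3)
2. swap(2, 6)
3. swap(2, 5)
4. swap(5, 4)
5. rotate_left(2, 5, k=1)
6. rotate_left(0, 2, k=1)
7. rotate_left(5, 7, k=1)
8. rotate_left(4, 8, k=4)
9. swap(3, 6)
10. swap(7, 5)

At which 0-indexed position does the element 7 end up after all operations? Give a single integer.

After 1 (swap(4, 3)): [8, 3, 1, 4, 5, 6, 7, 0, 2]
After 2 (swap(2, 6)): [8, 3, 7, 4, 5, 6, 1, 0, 2]
After 3 (swap(2, 5)): [8, 3, 6, 4, 5, 7, 1, 0, 2]
After 4 (swap(5, 4)): [8, 3, 6, 4, 7, 5, 1, 0, 2]
After 5 (rotate_left(2, 5, k=1)): [8, 3, 4, 7, 5, 6, 1, 0, 2]
After 6 (rotate_left(0, 2, k=1)): [3, 4, 8, 7, 5, 6, 1, 0, 2]
After 7 (rotate_left(5, 7, k=1)): [3, 4, 8, 7, 5, 1, 0, 6, 2]
After 8 (rotate_left(4, 8, k=4)): [3, 4, 8, 7, 2, 5, 1, 0, 6]
After 9 (swap(3, 6)): [3, 4, 8, 1, 2, 5, 7, 0, 6]
After 10 (swap(7, 5)): [3, 4, 8, 1, 2, 0, 7, 5, 6]

Answer: 6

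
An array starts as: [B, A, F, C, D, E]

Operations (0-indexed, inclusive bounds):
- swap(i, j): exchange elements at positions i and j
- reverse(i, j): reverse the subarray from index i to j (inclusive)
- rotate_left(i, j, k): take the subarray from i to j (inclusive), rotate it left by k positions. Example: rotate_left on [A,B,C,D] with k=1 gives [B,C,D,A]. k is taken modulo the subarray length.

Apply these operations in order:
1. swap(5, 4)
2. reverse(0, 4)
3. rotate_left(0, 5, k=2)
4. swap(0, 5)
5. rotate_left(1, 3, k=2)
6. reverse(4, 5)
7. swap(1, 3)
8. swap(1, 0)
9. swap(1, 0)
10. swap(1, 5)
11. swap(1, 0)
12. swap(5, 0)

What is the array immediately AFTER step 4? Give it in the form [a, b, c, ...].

After 1 (swap(5, 4)): [B, A, F, C, E, D]
After 2 (reverse(0, 4)): [E, C, F, A, B, D]
After 3 (rotate_left(0, 5, k=2)): [F, A, B, D, E, C]
After 4 (swap(0, 5)): [C, A, B, D, E, F]

Answer: [C, A, B, D, E, F]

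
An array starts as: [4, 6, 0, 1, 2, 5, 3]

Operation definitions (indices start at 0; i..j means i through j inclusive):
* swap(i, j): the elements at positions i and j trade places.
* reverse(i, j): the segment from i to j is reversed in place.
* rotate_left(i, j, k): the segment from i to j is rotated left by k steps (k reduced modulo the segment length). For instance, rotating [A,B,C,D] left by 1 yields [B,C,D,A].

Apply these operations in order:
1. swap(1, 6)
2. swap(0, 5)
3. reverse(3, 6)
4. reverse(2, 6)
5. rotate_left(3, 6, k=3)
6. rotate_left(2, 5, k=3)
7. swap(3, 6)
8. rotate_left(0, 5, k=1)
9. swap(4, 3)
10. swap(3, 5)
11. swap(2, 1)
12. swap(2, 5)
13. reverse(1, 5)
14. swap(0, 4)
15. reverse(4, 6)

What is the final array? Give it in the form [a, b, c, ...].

Answer: [2, 4, 0, 5, 1, 6, 3]

Derivation:
After 1 (swap(1, 6)): [4, 3, 0, 1, 2, 5, 6]
After 2 (swap(0, 5)): [5, 3, 0, 1, 2, 4, 6]
After 3 (reverse(3, 6)): [5, 3, 0, 6, 4, 2, 1]
After 4 (reverse(2, 6)): [5, 3, 1, 2, 4, 6, 0]
After 5 (rotate_left(3, 6, k=3)): [5, 3, 1, 0, 2, 4, 6]
After 6 (rotate_left(2, 5, k=3)): [5, 3, 4, 1, 0, 2, 6]
After 7 (swap(3, 6)): [5, 3, 4, 6, 0, 2, 1]
After 8 (rotate_left(0, 5, k=1)): [3, 4, 6, 0, 2, 5, 1]
After 9 (swap(4, 3)): [3, 4, 6, 2, 0, 5, 1]
After 10 (swap(3, 5)): [3, 4, 6, 5, 0, 2, 1]
After 11 (swap(2, 1)): [3, 6, 4, 5, 0, 2, 1]
After 12 (swap(2, 5)): [3, 6, 2, 5, 0, 4, 1]
After 13 (reverse(1, 5)): [3, 4, 0, 5, 2, 6, 1]
After 14 (swap(0, 4)): [2, 4, 0, 5, 3, 6, 1]
After 15 (reverse(4, 6)): [2, 4, 0, 5, 1, 6, 3]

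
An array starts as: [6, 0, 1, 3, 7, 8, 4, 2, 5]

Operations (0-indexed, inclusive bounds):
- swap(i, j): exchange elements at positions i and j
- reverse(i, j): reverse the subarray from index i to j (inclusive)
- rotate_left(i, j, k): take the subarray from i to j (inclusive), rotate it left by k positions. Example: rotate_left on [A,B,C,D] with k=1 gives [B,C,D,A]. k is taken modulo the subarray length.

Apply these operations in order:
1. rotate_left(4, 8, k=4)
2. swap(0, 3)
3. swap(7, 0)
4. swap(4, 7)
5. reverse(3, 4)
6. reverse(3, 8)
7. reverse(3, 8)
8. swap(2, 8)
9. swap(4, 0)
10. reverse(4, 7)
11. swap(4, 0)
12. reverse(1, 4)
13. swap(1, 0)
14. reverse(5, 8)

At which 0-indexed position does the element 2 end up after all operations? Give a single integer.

After 1 (rotate_left(4, 8, k=4)): [6, 0, 1, 3, 5, 7, 8, 4, 2]
After 2 (swap(0, 3)): [3, 0, 1, 6, 5, 7, 8, 4, 2]
After 3 (swap(7, 0)): [4, 0, 1, 6, 5, 7, 8, 3, 2]
After 4 (swap(4, 7)): [4, 0, 1, 6, 3, 7, 8, 5, 2]
After 5 (reverse(3, 4)): [4, 0, 1, 3, 6, 7, 8, 5, 2]
After 6 (reverse(3, 8)): [4, 0, 1, 2, 5, 8, 7, 6, 3]
After 7 (reverse(3, 8)): [4, 0, 1, 3, 6, 7, 8, 5, 2]
After 8 (swap(2, 8)): [4, 0, 2, 3, 6, 7, 8, 5, 1]
After 9 (swap(4, 0)): [6, 0, 2, 3, 4, 7, 8, 5, 1]
After 10 (reverse(4, 7)): [6, 0, 2, 3, 5, 8, 7, 4, 1]
After 11 (swap(4, 0)): [5, 0, 2, 3, 6, 8, 7, 4, 1]
After 12 (reverse(1, 4)): [5, 6, 3, 2, 0, 8, 7, 4, 1]
After 13 (swap(1, 0)): [6, 5, 3, 2, 0, 8, 7, 4, 1]
After 14 (reverse(5, 8)): [6, 5, 3, 2, 0, 1, 4, 7, 8]

Answer: 3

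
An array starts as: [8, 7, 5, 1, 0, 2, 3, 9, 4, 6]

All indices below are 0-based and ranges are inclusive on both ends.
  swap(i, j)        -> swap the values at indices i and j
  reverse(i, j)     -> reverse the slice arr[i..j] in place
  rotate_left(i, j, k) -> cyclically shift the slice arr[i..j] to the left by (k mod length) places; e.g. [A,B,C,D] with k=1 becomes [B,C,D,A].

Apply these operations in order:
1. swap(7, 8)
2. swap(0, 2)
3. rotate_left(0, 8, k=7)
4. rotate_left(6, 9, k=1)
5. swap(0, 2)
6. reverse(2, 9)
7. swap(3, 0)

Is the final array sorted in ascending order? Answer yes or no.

After 1 (swap(7, 8)): [8, 7, 5, 1, 0, 2, 3, 4, 9, 6]
After 2 (swap(0, 2)): [5, 7, 8, 1, 0, 2, 3, 4, 9, 6]
After 3 (rotate_left(0, 8, k=7)): [4, 9, 5, 7, 8, 1, 0, 2, 3, 6]
After 4 (rotate_left(6, 9, k=1)): [4, 9, 5, 7, 8, 1, 2, 3, 6, 0]
After 5 (swap(0, 2)): [5, 9, 4, 7, 8, 1, 2, 3, 6, 0]
After 6 (reverse(2, 9)): [5, 9, 0, 6, 3, 2, 1, 8, 7, 4]
After 7 (swap(3, 0)): [6, 9, 0, 5, 3, 2, 1, 8, 7, 4]

Answer: no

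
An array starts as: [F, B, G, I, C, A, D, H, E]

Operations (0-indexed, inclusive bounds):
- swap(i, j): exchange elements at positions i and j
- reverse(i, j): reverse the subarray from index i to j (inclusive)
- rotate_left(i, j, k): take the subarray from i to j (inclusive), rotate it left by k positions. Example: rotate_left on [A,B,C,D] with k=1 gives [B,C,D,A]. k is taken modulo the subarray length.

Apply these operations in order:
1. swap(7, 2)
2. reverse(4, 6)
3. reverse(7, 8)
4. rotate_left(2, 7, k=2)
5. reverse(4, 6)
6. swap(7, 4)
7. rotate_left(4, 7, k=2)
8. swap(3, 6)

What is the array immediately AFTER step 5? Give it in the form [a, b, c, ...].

Answer: [F, B, D, A, H, E, C, I, G]

Derivation:
After 1 (swap(7, 2)): [F, B, H, I, C, A, D, G, E]
After 2 (reverse(4, 6)): [F, B, H, I, D, A, C, G, E]
After 3 (reverse(7, 8)): [F, B, H, I, D, A, C, E, G]
After 4 (rotate_left(2, 7, k=2)): [F, B, D, A, C, E, H, I, G]
After 5 (reverse(4, 6)): [F, B, D, A, H, E, C, I, G]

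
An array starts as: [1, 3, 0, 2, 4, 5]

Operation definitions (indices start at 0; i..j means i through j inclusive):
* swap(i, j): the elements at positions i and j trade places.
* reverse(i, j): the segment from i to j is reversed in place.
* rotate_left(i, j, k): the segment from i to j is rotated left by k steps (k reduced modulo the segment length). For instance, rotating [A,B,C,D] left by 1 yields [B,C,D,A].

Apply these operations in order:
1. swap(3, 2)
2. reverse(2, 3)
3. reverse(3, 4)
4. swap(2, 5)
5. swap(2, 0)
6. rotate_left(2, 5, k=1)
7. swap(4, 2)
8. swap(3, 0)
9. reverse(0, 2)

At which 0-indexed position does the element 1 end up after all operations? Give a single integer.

After 1 (swap(3, 2)): [1, 3, 2, 0, 4, 5]
After 2 (reverse(2, 3)): [1, 3, 0, 2, 4, 5]
After 3 (reverse(3, 4)): [1, 3, 0, 4, 2, 5]
After 4 (swap(2, 5)): [1, 3, 5, 4, 2, 0]
After 5 (swap(2, 0)): [5, 3, 1, 4, 2, 0]
After 6 (rotate_left(2, 5, k=1)): [5, 3, 4, 2, 0, 1]
After 7 (swap(4, 2)): [5, 3, 0, 2, 4, 1]
After 8 (swap(3, 0)): [2, 3, 0, 5, 4, 1]
After 9 (reverse(0, 2)): [0, 3, 2, 5, 4, 1]

Answer: 5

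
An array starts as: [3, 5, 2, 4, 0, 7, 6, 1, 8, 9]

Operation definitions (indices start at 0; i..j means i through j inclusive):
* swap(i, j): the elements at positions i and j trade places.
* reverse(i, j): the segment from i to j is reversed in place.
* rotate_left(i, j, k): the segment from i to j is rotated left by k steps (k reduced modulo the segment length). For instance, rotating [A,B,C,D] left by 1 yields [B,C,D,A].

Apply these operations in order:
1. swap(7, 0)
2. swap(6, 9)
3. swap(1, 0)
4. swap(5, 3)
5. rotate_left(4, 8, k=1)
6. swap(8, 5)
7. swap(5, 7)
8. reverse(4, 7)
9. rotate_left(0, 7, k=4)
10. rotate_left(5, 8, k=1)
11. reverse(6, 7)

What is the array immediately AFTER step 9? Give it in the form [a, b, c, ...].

Answer: [0, 3, 8, 4, 5, 1, 2, 7, 9, 6]

Derivation:
After 1 (swap(7, 0)): [1, 5, 2, 4, 0, 7, 6, 3, 8, 9]
After 2 (swap(6, 9)): [1, 5, 2, 4, 0, 7, 9, 3, 8, 6]
After 3 (swap(1, 0)): [5, 1, 2, 4, 0, 7, 9, 3, 8, 6]
After 4 (swap(5, 3)): [5, 1, 2, 7, 0, 4, 9, 3, 8, 6]
After 5 (rotate_left(4, 8, k=1)): [5, 1, 2, 7, 4, 9, 3, 8, 0, 6]
After 6 (swap(8, 5)): [5, 1, 2, 7, 4, 0, 3, 8, 9, 6]
After 7 (swap(5, 7)): [5, 1, 2, 7, 4, 8, 3, 0, 9, 6]
After 8 (reverse(4, 7)): [5, 1, 2, 7, 0, 3, 8, 4, 9, 6]
After 9 (rotate_left(0, 7, k=4)): [0, 3, 8, 4, 5, 1, 2, 7, 9, 6]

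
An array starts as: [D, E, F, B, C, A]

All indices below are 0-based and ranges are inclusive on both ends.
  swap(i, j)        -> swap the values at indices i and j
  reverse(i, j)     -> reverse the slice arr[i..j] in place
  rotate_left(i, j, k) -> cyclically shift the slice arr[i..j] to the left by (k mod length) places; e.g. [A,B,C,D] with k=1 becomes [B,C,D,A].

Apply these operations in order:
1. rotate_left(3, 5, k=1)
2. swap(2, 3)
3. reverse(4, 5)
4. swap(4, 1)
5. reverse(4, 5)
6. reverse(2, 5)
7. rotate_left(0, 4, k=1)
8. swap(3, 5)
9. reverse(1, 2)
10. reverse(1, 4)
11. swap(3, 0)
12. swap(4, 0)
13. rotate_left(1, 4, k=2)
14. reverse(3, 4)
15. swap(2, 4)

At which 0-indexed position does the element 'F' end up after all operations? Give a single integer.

After 1 (rotate_left(3, 5, k=1)): [D, E, F, C, A, B]
After 2 (swap(2, 3)): [D, E, C, F, A, B]
After 3 (reverse(4, 5)): [D, E, C, F, B, A]
After 4 (swap(4, 1)): [D, B, C, F, E, A]
After 5 (reverse(4, 5)): [D, B, C, F, A, E]
After 6 (reverse(2, 5)): [D, B, E, A, F, C]
After 7 (rotate_left(0, 4, k=1)): [B, E, A, F, D, C]
After 8 (swap(3, 5)): [B, E, A, C, D, F]
After 9 (reverse(1, 2)): [B, A, E, C, D, F]
After 10 (reverse(1, 4)): [B, D, C, E, A, F]
After 11 (swap(3, 0)): [E, D, C, B, A, F]
After 12 (swap(4, 0)): [A, D, C, B, E, F]
After 13 (rotate_left(1, 4, k=2)): [A, B, E, D, C, F]
After 14 (reverse(3, 4)): [A, B, E, C, D, F]
After 15 (swap(2, 4)): [A, B, D, C, E, F]

Answer: 5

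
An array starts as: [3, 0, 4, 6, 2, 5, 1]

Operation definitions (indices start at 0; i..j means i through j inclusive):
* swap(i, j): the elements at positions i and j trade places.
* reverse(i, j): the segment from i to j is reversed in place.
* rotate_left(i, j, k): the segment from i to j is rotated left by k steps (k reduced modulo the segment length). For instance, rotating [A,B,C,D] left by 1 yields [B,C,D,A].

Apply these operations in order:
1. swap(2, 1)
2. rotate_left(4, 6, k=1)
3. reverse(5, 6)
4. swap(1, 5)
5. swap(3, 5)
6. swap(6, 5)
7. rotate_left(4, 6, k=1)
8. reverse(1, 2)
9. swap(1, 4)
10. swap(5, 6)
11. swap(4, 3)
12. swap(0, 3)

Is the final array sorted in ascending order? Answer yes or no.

After 1 (swap(2, 1)): [3, 4, 0, 6, 2, 5, 1]
After 2 (rotate_left(4, 6, k=1)): [3, 4, 0, 6, 5, 1, 2]
After 3 (reverse(5, 6)): [3, 4, 0, 6, 5, 2, 1]
After 4 (swap(1, 5)): [3, 2, 0, 6, 5, 4, 1]
After 5 (swap(3, 5)): [3, 2, 0, 4, 5, 6, 1]
After 6 (swap(6, 5)): [3, 2, 0, 4, 5, 1, 6]
After 7 (rotate_left(4, 6, k=1)): [3, 2, 0, 4, 1, 6, 5]
After 8 (reverse(1, 2)): [3, 0, 2, 4, 1, 6, 5]
After 9 (swap(1, 4)): [3, 1, 2, 4, 0, 6, 5]
After 10 (swap(5, 6)): [3, 1, 2, 4, 0, 5, 6]
After 11 (swap(4, 3)): [3, 1, 2, 0, 4, 5, 6]
After 12 (swap(0, 3)): [0, 1, 2, 3, 4, 5, 6]

Answer: yes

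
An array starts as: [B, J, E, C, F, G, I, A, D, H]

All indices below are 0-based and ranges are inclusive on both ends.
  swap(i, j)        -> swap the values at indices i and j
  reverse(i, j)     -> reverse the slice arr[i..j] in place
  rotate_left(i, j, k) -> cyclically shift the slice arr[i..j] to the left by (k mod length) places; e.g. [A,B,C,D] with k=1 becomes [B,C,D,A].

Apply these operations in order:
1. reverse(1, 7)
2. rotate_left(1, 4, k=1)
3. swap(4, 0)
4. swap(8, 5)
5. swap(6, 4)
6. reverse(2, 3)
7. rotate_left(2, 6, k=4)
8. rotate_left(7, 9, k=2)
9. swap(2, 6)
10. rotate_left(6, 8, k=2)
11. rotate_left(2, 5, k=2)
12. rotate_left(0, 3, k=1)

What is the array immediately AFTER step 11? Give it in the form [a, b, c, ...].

Answer: [A, I, G, E, D, F, J, B, H, C]

Derivation:
After 1 (reverse(1, 7)): [B, A, I, G, F, C, E, J, D, H]
After 2 (rotate_left(1, 4, k=1)): [B, I, G, F, A, C, E, J, D, H]
After 3 (swap(4, 0)): [A, I, G, F, B, C, E, J, D, H]
After 4 (swap(8, 5)): [A, I, G, F, B, D, E, J, C, H]
After 5 (swap(6, 4)): [A, I, G, F, E, D, B, J, C, H]
After 6 (reverse(2, 3)): [A, I, F, G, E, D, B, J, C, H]
After 7 (rotate_left(2, 6, k=4)): [A, I, B, F, G, E, D, J, C, H]
After 8 (rotate_left(7, 9, k=2)): [A, I, B, F, G, E, D, H, J, C]
After 9 (swap(2, 6)): [A, I, D, F, G, E, B, H, J, C]
After 10 (rotate_left(6, 8, k=2)): [A, I, D, F, G, E, J, B, H, C]
After 11 (rotate_left(2, 5, k=2)): [A, I, G, E, D, F, J, B, H, C]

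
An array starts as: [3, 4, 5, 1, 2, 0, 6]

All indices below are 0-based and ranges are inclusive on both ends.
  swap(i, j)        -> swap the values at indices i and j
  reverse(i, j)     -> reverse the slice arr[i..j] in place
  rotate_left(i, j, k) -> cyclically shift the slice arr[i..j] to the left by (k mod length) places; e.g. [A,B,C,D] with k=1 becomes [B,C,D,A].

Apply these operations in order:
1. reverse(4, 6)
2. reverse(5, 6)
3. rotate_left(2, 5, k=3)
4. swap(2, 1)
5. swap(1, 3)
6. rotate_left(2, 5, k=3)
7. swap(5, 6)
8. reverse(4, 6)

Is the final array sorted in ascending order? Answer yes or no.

After 1 (reverse(4, 6)): [3, 4, 5, 1, 6, 0, 2]
After 2 (reverse(5, 6)): [3, 4, 5, 1, 6, 2, 0]
After 3 (rotate_left(2, 5, k=3)): [3, 4, 2, 5, 1, 6, 0]
After 4 (swap(2, 1)): [3, 2, 4, 5, 1, 6, 0]
After 5 (swap(1, 3)): [3, 5, 4, 2, 1, 6, 0]
After 6 (rotate_left(2, 5, k=3)): [3, 5, 6, 4, 2, 1, 0]
After 7 (swap(5, 6)): [3, 5, 6, 4, 2, 0, 1]
After 8 (reverse(4, 6)): [3, 5, 6, 4, 1, 0, 2]

Answer: no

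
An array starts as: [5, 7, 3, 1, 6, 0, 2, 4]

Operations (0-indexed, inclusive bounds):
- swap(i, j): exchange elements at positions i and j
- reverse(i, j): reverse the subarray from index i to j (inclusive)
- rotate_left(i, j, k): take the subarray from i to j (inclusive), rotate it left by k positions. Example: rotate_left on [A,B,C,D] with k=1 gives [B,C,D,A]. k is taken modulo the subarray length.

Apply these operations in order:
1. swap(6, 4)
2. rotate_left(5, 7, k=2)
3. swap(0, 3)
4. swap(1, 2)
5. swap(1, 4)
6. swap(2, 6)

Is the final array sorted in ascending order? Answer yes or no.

Answer: no

Derivation:
After 1 (swap(6, 4)): [5, 7, 3, 1, 2, 0, 6, 4]
After 2 (rotate_left(5, 7, k=2)): [5, 7, 3, 1, 2, 4, 0, 6]
After 3 (swap(0, 3)): [1, 7, 3, 5, 2, 4, 0, 6]
After 4 (swap(1, 2)): [1, 3, 7, 5, 2, 4, 0, 6]
After 5 (swap(1, 4)): [1, 2, 7, 5, 3, 4, 0, 6]
After 6 (swap(2, 6)): [1, 2, 0, 5, 3, 4, 7, 6]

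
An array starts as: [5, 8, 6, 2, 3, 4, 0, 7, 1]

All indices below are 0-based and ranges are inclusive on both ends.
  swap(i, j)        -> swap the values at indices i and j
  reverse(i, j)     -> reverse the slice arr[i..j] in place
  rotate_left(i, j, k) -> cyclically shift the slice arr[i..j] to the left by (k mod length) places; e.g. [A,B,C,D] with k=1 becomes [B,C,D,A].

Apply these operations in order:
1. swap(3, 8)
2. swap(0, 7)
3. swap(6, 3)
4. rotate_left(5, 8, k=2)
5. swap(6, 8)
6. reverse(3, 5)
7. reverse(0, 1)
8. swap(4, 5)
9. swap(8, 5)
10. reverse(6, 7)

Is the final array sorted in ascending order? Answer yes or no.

After 1 (swap(3, 8)): [5, 8, 6, 1, 3, 4, 0, 7, 2]
After 2 (swap(0, 7)): [7, 8, 6, 1, 3, 4, 0, 5, 2]
After 3 (swap(6, 3)): [7, 8, 6, 0, 3, 4, 1, 5, 2]
After 4 (rotate_left(5, 8, k=2)): [7, 8, 6, 0, 3, 5, 2, 4, 1]
After 5 (swap(6, 8)): [7, 8, 6, 0, 3, 5, 1, 4, 2]
After 6 (reverse(3, 5)): [7, 8, 6, 5, 3, 0, 1, 4, 2]
After 7 (reverse(0, 1)): [8, 7, 6, 5, 3, 0, 1, 4, 2]
After 8 (swap(4, 5)): [8, 7, 6, 5, 0, 3, 1, 4, 2]
After 9 (swap(8, 5)): [8, 7, 6, 5, 0, 2, 1, 4, 3]
After 10 (reverse(6, 7)): [8, 7, 6, 5, 0, 2, 4, 1, 3]

Answer: no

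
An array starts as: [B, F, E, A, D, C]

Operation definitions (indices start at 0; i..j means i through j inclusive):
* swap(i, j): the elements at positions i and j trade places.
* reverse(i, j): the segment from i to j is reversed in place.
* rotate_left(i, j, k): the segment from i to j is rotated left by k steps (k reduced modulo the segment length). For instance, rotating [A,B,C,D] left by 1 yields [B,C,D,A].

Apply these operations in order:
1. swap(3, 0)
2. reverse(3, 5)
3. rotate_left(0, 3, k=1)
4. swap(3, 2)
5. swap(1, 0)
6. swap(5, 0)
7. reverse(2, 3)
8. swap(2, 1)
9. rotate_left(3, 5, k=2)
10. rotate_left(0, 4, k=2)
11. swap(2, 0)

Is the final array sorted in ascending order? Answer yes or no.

Answer: no

Derivation:
After 1 (swap(3, 0)): [A, F, E, B, D, C]
After 2 (reverse(3, 5)): [A, F, E, C, D, B]
After 3 (rotate_left(0, 3, k=1)): [F, E, C, A, D, B]
After 4 (swap(3, 2)): [F, E, A, C, D, B]
After 5 (swap(1, 0)): [E, F, A, C, D, B]
After 6 (swap(5, 0)): [B, F, A, C, D, E]
After 7 (reverse(2, 3)): [B, F, C, A, D, E]
After 8 (swap(2, 1)): [B, C, F, A, D, E]
After 9 (rotate_left(3, 5, k=2)): [B, C, F, E, A, D]
After 10 (rotate_left(0, 4, k=2)): [F, E, A, B, C, D]
After 11 (swap(2, 0)): [A, E, F, B, C, D]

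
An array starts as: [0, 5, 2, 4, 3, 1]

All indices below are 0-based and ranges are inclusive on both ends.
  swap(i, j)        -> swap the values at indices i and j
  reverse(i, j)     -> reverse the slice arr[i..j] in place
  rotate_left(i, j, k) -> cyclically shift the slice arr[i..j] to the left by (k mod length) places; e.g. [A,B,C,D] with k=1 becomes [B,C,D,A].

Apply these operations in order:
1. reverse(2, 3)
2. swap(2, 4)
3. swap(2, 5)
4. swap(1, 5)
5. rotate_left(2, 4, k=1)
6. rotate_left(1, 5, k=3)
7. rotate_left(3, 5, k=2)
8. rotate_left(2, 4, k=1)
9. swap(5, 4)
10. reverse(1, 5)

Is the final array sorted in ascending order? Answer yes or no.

After 1 (reverse(2, 3)): [0, 5, 4, 2, 3, 1]
After 2 (swap(2, 4)): [0, 5, 3, 2, 4, 1]
After 3 (swap(2, 5)): [0, 5, 1, 2, 4, 3]
After 4 (swap(1, 5)): [0, 3, 1, 2, 4, 5]
After 5 (rotate_left(2, 4, k=1)): [0, 3, 2, 4, 1, 5]
After 6 (rotate_left(1, 5, k=3)): [0, 1, 5, 3, 2, 4]
After 7 (rotate_left(3, 5, k=2)): [0, 1, 5, 4, 3, 2]
After 8 (rotate_left(2, 4, k=1)): [0, 1, 4, 3, 5, 2]
After 9 (swap(5, 4)): [0, 1, 4, 3, 2, 5]
After 10 (reverse(1, 5)): [0, 5, 2, 3, 4, 1]

Answer: no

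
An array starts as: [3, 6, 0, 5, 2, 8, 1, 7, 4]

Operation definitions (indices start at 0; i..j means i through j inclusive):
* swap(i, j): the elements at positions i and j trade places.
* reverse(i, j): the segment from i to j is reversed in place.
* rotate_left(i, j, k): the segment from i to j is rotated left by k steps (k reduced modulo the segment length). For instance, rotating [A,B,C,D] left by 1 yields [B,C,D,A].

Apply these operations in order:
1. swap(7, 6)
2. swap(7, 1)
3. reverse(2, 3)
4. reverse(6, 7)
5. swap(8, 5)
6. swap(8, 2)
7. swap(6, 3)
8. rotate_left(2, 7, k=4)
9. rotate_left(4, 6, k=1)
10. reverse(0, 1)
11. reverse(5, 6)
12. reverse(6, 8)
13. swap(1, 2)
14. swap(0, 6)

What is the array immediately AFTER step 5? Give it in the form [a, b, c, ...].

Answer: [3, 1, 5, 0, 2, 4, 6, 7, 8]

Derivation:
After 1 (swap(7, 6)): [3, 6, 0, 5, 2, 8, 7, 1, 4]
After 2 (swap(7, 1)): [3, 1, 0, 5, 2, 8, 7, 6, 4]
After 3 (reverse(2, 3)): [3, 1, 5, 0, 2, 8, 7, 6, 4]
After 4 (reverse(6, 7)): [3, 1, 5, 0, 2, 8, 6, 7, 4]
After 5 (swap(8, 5)): [3, 1, 5, 0, 2, 4, 6, 7, 8]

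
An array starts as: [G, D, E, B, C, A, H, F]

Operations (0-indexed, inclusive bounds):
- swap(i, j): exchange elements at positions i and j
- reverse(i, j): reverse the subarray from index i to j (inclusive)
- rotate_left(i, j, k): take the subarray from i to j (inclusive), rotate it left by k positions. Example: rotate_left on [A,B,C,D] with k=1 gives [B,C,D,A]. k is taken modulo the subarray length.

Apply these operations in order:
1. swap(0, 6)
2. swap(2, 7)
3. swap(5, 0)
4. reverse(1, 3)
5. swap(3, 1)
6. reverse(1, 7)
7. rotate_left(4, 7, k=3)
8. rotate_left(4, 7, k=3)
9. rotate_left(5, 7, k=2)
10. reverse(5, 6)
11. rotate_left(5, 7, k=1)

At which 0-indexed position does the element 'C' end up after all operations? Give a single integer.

Answer: 6

Derivation:
After 1 (swap(0, 6)): [H, D, E, B, C, A, G, F]
After 2 (swap(2, 7)): [H, D, F, B, C, A, G, E]
After 3 (swap(5, 0)): [A, D, F, B, C, H, G, E]
After 4 (reverse(1, 3)): [A, B, F, D, C, H, G, E]
After 5 (swap(3, 1)): [A, D, F, B, C, H, G, E]
After 6 (reverse(1, 7)): [A, E, G, H, C, B, F, D]
After 7 (rotate_left(4, 7, k=3)): [A, E, G, H, D, C, B, F]
After 8 (rotate_left(4, 7, k=3)): [A, E, G, H, F, D, C, B]
After 9 (rotate_left(5, 7, k=2)): [A, E, G, H, F, B, D, C]
After 10 (reverse(5, 6)): [A, E, G, H, F, D, B, C]
After 11 (rotate_left(5, 7, k=1)): [A, E, G, H, F, B, C, D]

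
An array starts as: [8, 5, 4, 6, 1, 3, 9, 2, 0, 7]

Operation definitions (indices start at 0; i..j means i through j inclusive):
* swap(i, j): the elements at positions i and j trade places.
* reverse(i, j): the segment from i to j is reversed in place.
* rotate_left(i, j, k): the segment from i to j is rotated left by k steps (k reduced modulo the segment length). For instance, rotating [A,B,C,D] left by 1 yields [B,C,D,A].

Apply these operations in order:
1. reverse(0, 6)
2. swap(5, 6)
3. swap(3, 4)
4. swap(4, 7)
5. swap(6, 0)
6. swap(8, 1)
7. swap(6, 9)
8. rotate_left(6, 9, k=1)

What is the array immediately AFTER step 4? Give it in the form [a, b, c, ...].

After 1 (reverse(0, 6)): [9, 3, 1, 6, 4, 5, 8, 2, 0, 7]
After 2 (swap(5, 6)): [9, 3, 1, 6, 4, 8, 5, 2, 0, 7]
After 3 (swap(3, 4)): [9, 3, 1, 4, 6, 8, 5, 2, 0, 7]
After 4 (swap(4, 7)): [9, 3, 1, 4, 2, 8, 5, 6, 0, 7]

Answer: [9, 3, 1, 4, 2, 8, 5, 6, 0, 7]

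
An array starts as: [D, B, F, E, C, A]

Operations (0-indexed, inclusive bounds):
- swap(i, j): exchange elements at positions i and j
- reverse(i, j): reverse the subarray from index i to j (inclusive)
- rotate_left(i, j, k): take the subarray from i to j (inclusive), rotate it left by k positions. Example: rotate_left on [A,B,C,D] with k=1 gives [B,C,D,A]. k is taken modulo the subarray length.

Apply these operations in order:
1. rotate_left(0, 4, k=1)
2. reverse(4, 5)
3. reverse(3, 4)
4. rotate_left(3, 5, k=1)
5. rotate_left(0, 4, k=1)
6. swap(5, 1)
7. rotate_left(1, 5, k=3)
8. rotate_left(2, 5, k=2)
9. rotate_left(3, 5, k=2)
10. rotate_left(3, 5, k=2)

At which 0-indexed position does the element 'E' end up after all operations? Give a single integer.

Answer: 3

Derivation:
After 1 (rotate_left(0, 4, k=1)): [B, F, E, C, D, A]
After 2 (reverse(4, 5)): [B, F, E, C, A, D]
After 3 (reverse(3, 4)): [B, F, E, A, C, D]
After 4 (rotate_left(3, 5, k=1)): [B, F, E, C, D, A]
After 5 (rotate_left(0, 4, k=1)): [F, E, C, D, B, A]
After 6 (swap(5, 1)): [F, A, C, D, B, E]
After 7 (rotate_left(1, 5, k=3)): [F, B, E, A, C, D]
After 8 (rotate_left(2, 5, k=2)): [F, B, C, D, E, A]
After 9 (rotate_left(3, 5, k=2)): [F, B, C, A, D, E]
After 10 (rotate_left(3, 5, k=2)): [F, B, C, E, A, D]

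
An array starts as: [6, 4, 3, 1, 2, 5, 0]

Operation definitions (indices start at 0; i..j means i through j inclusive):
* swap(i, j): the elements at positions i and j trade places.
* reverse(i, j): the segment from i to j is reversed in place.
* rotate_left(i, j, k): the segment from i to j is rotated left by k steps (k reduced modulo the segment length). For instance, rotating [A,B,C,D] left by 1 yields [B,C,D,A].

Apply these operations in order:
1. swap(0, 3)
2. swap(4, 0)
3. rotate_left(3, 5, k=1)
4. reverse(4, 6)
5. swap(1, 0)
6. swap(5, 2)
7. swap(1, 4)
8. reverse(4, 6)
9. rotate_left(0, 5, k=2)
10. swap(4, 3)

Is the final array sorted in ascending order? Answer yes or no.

Answer: no

Derivation:
After 1 (swap(0, 3)): [1, 4, 3, 6, 2, 5, 0]
After 2 (swap(4, 0)): [2, 4, 3, 6, 1, 5, 0]
After 3 (rotate_left(3, 5, k=1)): [2, 4, 3, 1, 5, 6, 0]
After 4 (reverse(4, 6)): [2, 4, 3, 1, 0, 6, 5]
After 5 (swap(1, 0)): [4, 2, 3, 1, 0, 6, 5]
After 6 (swap(5, 2)): [4, 2, 6, 1, 0, 3, 5]
After 7 (swap(1, 4)): [4, 0, 6, 1, 2, 3, 5]
After 8 (reverse(4, 6)): [4, 0, 6, 1, 5, 3, 2]
After 9 (rotate_left(0, 5, k=2)): [6, 1, 5, 3, 4, 0, 2]
After 10 (swap(4, 3)): [6, 1, 5, 4, 3, 0, 2]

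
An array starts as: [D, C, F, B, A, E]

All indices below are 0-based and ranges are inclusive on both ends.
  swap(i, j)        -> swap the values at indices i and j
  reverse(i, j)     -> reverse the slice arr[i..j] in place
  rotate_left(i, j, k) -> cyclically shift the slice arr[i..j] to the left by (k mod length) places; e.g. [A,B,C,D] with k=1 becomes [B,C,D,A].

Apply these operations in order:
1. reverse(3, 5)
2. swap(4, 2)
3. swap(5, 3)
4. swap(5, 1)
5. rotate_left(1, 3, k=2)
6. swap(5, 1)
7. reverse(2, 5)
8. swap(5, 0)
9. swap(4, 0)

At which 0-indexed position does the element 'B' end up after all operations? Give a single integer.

After 1 (reverse(3, 5)): [D, C, F, E, A, B]
After 2 (swap(4, 2)): [D, C, A, E, F, B]
After 3 (swap(5, 3)): [D, C, A, B, F, E]
After 4 (swap(5, 1)): [D, E, A, B, F, C]
After 5 (rotate_left(1, 3, k=2)): [D, B, E, A, F, C]
After 6 (swap(5, 1)): [D, C, E, A, F, B]
After 7 (reverse(2, 5)): [D, C, B, F, A, E]
After 8 (swap(5, 0)): [E, C, B, F, A, D]
After 9 (swap(4, 0)): [A, C, B, F, E, D]

Answer: 2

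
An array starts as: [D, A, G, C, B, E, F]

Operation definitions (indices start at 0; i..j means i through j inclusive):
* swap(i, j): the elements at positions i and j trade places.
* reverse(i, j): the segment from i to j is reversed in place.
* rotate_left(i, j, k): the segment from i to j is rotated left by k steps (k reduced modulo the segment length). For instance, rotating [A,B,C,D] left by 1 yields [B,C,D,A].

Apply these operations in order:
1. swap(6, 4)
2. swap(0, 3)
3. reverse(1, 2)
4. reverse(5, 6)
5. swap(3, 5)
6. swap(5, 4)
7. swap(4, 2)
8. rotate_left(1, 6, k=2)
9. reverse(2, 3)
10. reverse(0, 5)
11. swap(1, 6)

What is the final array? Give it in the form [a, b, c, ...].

After 1 (swap(6, 4)): [D, A, G, C, F, E, B]
After 2 (swap(0, 3)): [C, A, G, D, F, E, B]
After 3 (reverse(1, 2)): [C, G, A, D, F, E, B]
After 4 (reverse(5, 6)): [C, G, A, D, F, B, E]
After 5 (swap(3, 5)): [C, G, A, B, F, D, E]
After 6 (swap(5, 4)): [C, G, A, B, D, F, E]
After 7 (swap(4, 2)): [C, G, D, B, A, F, E]
After 8 (rotate_left(1, 6, k=2)): [C, B, A, F, E, G, D]
After 9 (reverse(2, 3)): [C, B, F, A, E, G, D]
After 10 (reverse(0, 5)): [G, E, A, F, B, C, D]
After 11 (swap(1, 6)): [G, D, A, F, B, C, E]

Answer: [G, D, A, F, B, C, E]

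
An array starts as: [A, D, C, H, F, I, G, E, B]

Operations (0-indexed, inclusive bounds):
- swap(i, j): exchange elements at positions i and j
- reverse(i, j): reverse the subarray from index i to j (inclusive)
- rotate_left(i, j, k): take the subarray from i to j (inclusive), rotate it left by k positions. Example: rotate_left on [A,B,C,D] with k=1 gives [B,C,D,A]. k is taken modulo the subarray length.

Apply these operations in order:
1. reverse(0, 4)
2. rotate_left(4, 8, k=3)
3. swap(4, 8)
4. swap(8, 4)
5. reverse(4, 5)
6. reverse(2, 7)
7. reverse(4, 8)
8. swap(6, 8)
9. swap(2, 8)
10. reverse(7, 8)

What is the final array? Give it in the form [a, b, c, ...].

Answer: [F, H, D, A, G, C, E, I, B]

Derivation:
After 1 (reverse(0, 4)): [F, H, C, D, A, I, G, E, B]
After 2 (rotate_left(4, 8, k=3)): [F, H, C, D, E, B, A, I, G]
After 3 (swap(4, 8)): [F, H, C, D, G, B, A, I, E]
After 4 (swap(8, 4)): [F, H, C, D, E, B, A, I, G]
After 5 (reverse(4, 5)): [F, H, C, D, B, E, A, I, G]
After 6 (reverse(2, 7)): [F, H, I, A, E, B, D, C, G]
After 7 (reverse(4, 8)): [F, H, I, A, G, C, D, B, E]
After 8 (swap(6, 8)): [F, H, I, A, G, C, E, B, D]
After 9 (swap(2, 8)): [F, H, D, A, G, C, E, B, I]
After 10 (reverse(7, 8)): [F, H, D, A, G, C, E, I, B]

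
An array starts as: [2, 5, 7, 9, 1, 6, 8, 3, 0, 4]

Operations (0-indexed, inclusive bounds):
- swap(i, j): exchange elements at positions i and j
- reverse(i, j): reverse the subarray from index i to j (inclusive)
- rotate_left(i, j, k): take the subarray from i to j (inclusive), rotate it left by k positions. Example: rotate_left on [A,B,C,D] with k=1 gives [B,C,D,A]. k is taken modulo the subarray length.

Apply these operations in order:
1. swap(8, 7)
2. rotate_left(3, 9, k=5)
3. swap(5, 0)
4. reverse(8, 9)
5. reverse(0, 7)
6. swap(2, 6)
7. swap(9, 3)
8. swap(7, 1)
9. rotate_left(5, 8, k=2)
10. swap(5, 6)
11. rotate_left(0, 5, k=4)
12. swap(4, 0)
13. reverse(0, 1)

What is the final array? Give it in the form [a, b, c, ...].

Answer: [0, 5, 6, 9, 3, 8, 1, 7, 2, 4]

Derivation:
After 1 (swap(8, 7)): [2, 5, 7, 9, 1, 6, 8, 0, 3, 4]
After 2 (rotate_left(3, 9, k=5)): [2, 5, 7, 3, 4, 9, 1, 6, 8, 0]
After 3 (swap(5, 0)): [9, 5, 7, 3, 4, 2, 1, 6, 8, 0]
After 4 (reverse(8, 9)): [9, 5, 7, 3, 4, 2, 1, 6, 0, 8]
After 5 (reverse(0, 7)): [6, 1, 2, 4, 3, 7, 5, 9, 0, 8]
After 6 (swap(2, 6)): [6, 1, 5, 4, 3, 7, 2, 9, 0, 8]
After 7 (swap(9, 3)): [6, 1, 5, 8, 3, 7, 2, 9, 0, 4]
After 8 (swap(7, 1)): [6, 9, 5, 8, 3, 7, 2, 1, 0, 4]
After 9 (rotate_left(5, 8, k=2)): [6, 9, 5, 8, 3, 1, 0, 7, 2, 4]
After 10 (swap(5, 6)): [6, 9, 5, 8, 3, 0, 1, 7, 2, 4]
After 11 (rotate_left(0, 5, k=4)): [3, 0, 6, 9, 5, 8, 1, 7, 2, 4]
After 12 (swap(4, 0)): [5, 0, 6, 9, 3, 8, 1, 7, 2, 4]
After 13 (reverse(0, 1)): [0, 5, 6, 9, 3, 8, 1, 7, 2, 4]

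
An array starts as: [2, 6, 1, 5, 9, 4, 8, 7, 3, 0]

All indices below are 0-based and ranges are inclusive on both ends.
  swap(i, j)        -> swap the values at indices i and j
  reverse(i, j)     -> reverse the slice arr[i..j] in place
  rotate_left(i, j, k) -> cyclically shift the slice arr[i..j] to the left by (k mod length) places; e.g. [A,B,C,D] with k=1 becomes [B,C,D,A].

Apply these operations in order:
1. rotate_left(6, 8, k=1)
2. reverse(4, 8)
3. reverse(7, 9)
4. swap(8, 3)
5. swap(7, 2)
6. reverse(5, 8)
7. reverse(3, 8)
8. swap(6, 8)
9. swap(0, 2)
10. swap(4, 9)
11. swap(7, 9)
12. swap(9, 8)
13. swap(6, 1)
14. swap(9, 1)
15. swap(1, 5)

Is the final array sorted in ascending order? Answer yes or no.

Answer: yes

Derivation:
After 1 (rotate_left(6, 8, k=1)): [2, 6, 1, 5, 9, 4, 7, 3, 8, 0]
After 2 (reverse(4, 8)): [2, 6, 1, 5, 8, 3, 7, 4, 9, 0]
After 3 (reverse(7, 9)): [2, 6, 1, 5, 8, 3, 7, 0, 9, 4]
After 4 (swap(8, 3)): [2, 6, 1, 9, 8, 3, 7, 0, 5, 4]
After 5 (swap(7, 2)): [2, 6, 0, 9, 8, 3, 7, 1, 5, 4]
After 6 (reverse(5, 8)): [2, 6, 0, 9, 8, 5, 1, 7, 3, 4]
After 7 (reverse(3, 8)): [2, 6, 0, 3, 7, 1, 5, 8, 9, 4]
After 8 (swap(6, 8)): [2, 6, 0, 3, 7, 1, 9, 8, 5, 4]
After 9 (swap(0, 2)): [0, 6, 2, 3, 7, 1, 9, 8, 5, 4]
After 10 (swap(4, 9)): [0, 6, 2, 3, 4, 1, 9, 8, 5, 7]
After 11 (swap(7, 9)): [0, 6, 2, 3, 4, 1, 9, 7, 5, 8]
After 12 (swap(9, 8)): [0, 6, 2, 3, 4, 1, 9, 7, 8, 5]
After 13 (swap(6, 1)): [0, 9, 2, 3, 4, 1, 6, 7, 8, 5]
After 14 (swap(9, 1)): [0, 5, 2, 3, 4, 1, 6, 7, 8, 9]
After 15 (swap(1, 5)): [0, 1, 2, 3, 4, 5, 6, 7, 8, 9]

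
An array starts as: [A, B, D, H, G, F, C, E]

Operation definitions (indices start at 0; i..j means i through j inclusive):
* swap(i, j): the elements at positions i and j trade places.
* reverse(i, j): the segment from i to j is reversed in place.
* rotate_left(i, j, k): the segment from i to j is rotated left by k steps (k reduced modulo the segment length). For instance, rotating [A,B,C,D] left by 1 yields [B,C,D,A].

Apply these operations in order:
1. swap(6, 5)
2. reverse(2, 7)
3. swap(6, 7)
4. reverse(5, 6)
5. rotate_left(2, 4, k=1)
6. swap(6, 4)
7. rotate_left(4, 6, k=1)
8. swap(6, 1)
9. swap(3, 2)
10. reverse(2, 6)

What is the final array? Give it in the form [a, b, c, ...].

Answer: [A, G, B, E, D, F, C, H]

Derivation:
After 1 (swap(6, 5)): [A, B, D, H, G, C, F, E]
After 2 (reverse(2, 7)): [A, B, E, F, C, G, H, D]
After 3 (swap(6, 7)): [A, B, E, F, C, G, D, H]
After 4 (reverse(5, 6)): [A, B, E, F, C, D, G, H]
After 5 (rotate_left(2, 4, k=1)): [A, B, F, C, E, D, G, H]
After 6 (swap(6, 4)): [A, B, F, C, G, D, E, H]
After 7 (rotate_left(4, 6, k=1)): [A, B, F, C, D, E, G, H]
After 8 (swap(6, 1)): [A, G, F, C, D, E, B, H]
After 9 (swap(3, 2)): [A, G, C, F, D, E, B, H]
After 10 (reverse(2, 6)): [A, G, B, E, D, F, C, H]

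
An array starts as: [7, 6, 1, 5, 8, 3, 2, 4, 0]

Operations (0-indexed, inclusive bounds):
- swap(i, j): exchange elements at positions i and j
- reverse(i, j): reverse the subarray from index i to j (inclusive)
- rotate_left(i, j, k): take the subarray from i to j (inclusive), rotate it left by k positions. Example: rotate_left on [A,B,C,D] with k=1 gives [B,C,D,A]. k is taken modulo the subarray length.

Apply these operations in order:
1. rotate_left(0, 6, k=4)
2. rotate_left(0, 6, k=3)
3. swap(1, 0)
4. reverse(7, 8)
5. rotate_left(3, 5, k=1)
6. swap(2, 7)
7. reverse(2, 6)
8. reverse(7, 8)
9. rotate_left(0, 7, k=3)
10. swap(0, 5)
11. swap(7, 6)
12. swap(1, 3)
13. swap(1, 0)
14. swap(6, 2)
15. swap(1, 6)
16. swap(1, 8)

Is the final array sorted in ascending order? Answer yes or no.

After 1 (rotate_left(0, 6, k=4)): [8, 3, 2, 7, 6, 1, 5, 4, 0]
After 2 (rotate_left(0, 6, k=3)): [7, 6, 1, 5, 8, 3, 2, 4, 0]
After 3 (swap(1, 0)): [6, 7, 1, 5, 8, 3, 2, 4, 0]
After 4 (reverse(7, 8)): [6, 7, 1, 5, 8, 3, 2, 0, 4]
After 5 (rotate_left(3, 5, k=1)): [6, 7, 1, 8, 3, 5, 2, 0, 4]
After 6 (swap(2, 7)): [6, 7, 0, 8, 3, 5, 2, 1, 4]
After 7 (reverse(2, 6)): [6, 7, 2, 5, 3, 8, 0, 1, 4]
After 8 (reverse(7, 8)): [6, 7, 2, 5, 3, 8, 0, 4, 1]
After 9 (rotate_left(0, 7, k=3)): [5, 3, 8, 0, 4, 6, 7, 2, 1]
After 10 (swap(0, 5)): [6, 3, 8, 0, 4, 5, 7, 2, 1]
After 11 (swap(7, 6)): [6, 3, 8, 0, 4, 5, 2, 7, 1]
After 12 (swap(1, 3)): [6, 0, 8, 3, 4, 5, 2, 7, 1]
After 13 (swap(1, 0)): [0, 6, 8, 3, 4, 5, 2, 7, 1]
After 14 (swap(6, 2)): [0, 6, 2, 3, 4, 5, 8, 7, 1]
After 15 (swap(1, 6)): [0, 8, 2, 3, 4, 5, 6, 7, 1]
After 16 (swap(1, 8)): [0, 1, 2, 3, 4, 5, 6, 7, 8]

Answer: yes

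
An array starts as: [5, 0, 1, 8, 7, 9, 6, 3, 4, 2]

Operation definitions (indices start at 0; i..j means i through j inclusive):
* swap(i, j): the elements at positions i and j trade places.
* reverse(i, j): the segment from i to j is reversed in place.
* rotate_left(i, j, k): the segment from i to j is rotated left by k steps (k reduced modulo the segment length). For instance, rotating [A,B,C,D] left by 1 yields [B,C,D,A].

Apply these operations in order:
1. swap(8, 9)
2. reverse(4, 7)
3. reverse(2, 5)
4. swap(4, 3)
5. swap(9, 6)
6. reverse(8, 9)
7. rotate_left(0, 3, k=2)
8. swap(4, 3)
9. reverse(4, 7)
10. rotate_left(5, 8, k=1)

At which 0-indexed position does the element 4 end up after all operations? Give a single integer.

After 1 (swap(8, 9)): [5, 0, 1, 8, 7, 9, 6, 3, 2, 4]
After 2 (reverse(4, 7)): [5, 0, 1, 8, 3, 6, 9, 7, 2, 4]
After 3 (reverse(2, 5)): [5, 0, 6, 3, 8, 1, 9, 7, 2, 4]
After 4 (swap(4, 3)): [5, 0, 6, 8, 3, 1, 9, 7, 2, 4]
After 5 (swap(9, 6)): [5, 0, 6, 8, 3, 1, 4, 7, 2, 9]
After 6 (reverse(8, 9)): [5, 0, 6, 8, 3, 1, 4, 7, 9, 2]
After 7 (rotate_left(0, 3, k=2)): [6, 8, 5, 0, 3, 1, 4, 7, 9, 2]
After 8 (swap(4, 3)): [6, 8, 5, 3, 0, 1, 4, 7, 9, 2]
After 9 (reverse(4, 7)): [6, 8, 5, 3, 7, 4, 1, 0, 9, 2]
After 10 (rotate_left(5, 8, k=1)): [6, 8, 5, 3, 7, 1, 0, 9, 4, 2]

Answer: 8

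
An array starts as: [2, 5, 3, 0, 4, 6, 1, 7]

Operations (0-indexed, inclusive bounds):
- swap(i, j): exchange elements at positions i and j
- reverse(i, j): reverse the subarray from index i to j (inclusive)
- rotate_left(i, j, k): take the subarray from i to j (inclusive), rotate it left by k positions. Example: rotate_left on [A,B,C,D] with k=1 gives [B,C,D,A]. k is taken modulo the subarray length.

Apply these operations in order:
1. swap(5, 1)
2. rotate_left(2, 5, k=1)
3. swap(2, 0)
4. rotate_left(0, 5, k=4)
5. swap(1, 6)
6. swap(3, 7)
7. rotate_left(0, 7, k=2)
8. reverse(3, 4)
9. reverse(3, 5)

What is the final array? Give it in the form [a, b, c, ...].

Answer: [0, 7, 2, 6, 4, 3, 5, 1]

Derivation:
After 1 (swap(5, 1)): [2, 6, 3, 0, 4, 5, 1, 7]
After 2 (rotate_left(2, 5, k=1)): [2, 6, 0, 4, 5, 3, 1, 7]
After 3 (swap(2, 0)): [0, 6, 2, 4, 5, 3, 1, 7]
After 4 (rotate_left(0, 5, k=4)): [5, 3, 0, 6, 2, 4, 1, 7]
After 5 (swap(1, 6)): [5, 1, 0, 6, 2, 4, 3, 7]
After 6 (swap(3, 7)): [5, 1, 0, 7, 2, 4, 3, 6]
After 7 (rotate_left(0, 7, k=2)): [0, 7, 2, 4, 3, 6, 5, 1]
After 8 (reverse(3, 4)): [0, 7, 2, 3, 4, 6, 5, 1]
After 9 (reverse(3, 5)): [0, 7, 2, 6, 4, 3, 5, 1]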